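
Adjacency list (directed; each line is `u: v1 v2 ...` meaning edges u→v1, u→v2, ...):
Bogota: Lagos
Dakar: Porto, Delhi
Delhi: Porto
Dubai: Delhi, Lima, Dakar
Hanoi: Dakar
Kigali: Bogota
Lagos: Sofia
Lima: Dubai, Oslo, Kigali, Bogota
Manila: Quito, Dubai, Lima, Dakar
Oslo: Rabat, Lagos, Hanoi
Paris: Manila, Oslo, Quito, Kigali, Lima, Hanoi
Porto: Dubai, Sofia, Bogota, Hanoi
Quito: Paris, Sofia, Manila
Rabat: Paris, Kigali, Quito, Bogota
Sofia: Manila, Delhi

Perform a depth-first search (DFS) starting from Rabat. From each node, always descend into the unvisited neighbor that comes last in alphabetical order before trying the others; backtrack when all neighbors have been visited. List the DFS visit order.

Visit Rabat
Rabat → Quito
Quito → Sofia
Sofia → Manila
Manila → Lima
Lima → Oslo
Oslo → Lagos
Oslo → Hanoi
Hanoi → Dakar
Dakar → Porto
Porto → Dubai
Dubai → Delhi
Porto → Bogota
Lima → Kigali
Quito → Paris

Rabat Quito Sofia Manila Lima Oslo Lagos Hanoi Dakar Porto Dubai Delhi Bogota Kigali Paris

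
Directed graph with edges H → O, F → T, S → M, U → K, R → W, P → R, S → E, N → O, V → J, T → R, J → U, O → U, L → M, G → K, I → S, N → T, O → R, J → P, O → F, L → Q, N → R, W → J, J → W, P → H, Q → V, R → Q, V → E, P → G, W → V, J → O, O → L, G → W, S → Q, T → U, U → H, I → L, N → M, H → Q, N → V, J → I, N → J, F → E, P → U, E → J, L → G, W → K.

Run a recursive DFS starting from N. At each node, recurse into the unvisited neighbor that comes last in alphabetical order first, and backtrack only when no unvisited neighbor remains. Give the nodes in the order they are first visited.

Visit N
N → V
V → J
J → W
W → K
J → U
U → H
H → Q
H → O
O → R
O → L
L → M
L → G
O → F
F → T
F → E
J → P
J → I
I → S

N, V, J, W, K, U, H, Q, O, R, L, M, G, F, T, E, P, I, S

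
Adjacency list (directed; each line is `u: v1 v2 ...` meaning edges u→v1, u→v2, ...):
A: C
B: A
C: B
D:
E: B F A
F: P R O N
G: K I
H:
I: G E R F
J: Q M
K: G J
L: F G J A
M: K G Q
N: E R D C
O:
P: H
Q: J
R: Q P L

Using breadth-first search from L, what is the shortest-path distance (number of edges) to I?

Level 0: L
Level 1: A, F, G, J
Level 2: C, I, K, M, N, O, P, Q, R
Level 3: B, D, E, H
I first appears at level 2.

2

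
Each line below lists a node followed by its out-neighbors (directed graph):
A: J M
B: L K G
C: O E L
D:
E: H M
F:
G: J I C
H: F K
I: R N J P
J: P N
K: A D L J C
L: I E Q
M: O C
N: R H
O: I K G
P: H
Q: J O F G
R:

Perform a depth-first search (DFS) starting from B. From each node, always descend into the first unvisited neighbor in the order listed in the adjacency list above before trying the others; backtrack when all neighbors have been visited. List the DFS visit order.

B, L, I, R, N, H, F, K, A, J, P, M, O, G, C, E, D, Q

Visit B
B → L
L → I
I → R
I → N
N → H
H → F
H → K
K → A
A → J
J → P
A → M
M → O
O → G
G → C
C → E
K → D
L → Q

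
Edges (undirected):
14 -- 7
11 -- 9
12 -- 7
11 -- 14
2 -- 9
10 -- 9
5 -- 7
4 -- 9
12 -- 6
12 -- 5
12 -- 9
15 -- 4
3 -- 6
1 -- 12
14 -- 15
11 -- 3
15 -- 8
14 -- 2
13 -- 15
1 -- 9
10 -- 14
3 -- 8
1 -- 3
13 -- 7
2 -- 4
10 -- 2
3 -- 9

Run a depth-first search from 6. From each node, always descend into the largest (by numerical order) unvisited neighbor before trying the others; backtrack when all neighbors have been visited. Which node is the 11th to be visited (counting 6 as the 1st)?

3

Visit 6
6 → 12
12 → 9
9 → 11
11 → 14
14 → 15
15 → 13
13 → 7
7 → 5
15 → 8
8 → 3
3 → 1
15 → 4
4 → 2
2 → 10

Visit order: 6, 12, 9, 11, 14, 15, 13, 7, 5, 8, 3, 1, 4, 2, 10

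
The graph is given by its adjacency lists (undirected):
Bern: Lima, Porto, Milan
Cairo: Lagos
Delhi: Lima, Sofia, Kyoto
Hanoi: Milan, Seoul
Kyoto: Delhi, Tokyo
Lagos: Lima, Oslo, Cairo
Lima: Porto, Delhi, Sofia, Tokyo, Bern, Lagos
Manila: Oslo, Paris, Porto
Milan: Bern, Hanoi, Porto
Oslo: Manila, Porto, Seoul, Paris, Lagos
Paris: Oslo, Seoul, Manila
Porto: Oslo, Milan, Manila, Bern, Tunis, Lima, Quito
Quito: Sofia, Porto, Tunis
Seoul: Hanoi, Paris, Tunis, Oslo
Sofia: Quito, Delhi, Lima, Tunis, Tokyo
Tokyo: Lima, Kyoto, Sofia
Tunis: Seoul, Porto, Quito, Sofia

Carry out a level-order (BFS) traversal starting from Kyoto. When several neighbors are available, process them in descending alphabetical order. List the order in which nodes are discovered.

Kyoto, Tokyo, Delhi, Sofia, Lima, Tunis, Quito, Porto, Lagos, Bern, Seoul, Oslo, Milan, Manila, Cairo, Paris, Hanoi

Visit Kyoto; enqueue Tokyo, Delhi → queue [Tokyo, Delhi]
Visit Tokyo; enqueue Sofia, Lima → queue [Delhi, Sofia, Lima]
Visit Delhi → queue [Sofia, Lima]
Visit Sofia; enqueue Tunis, Quito → queue [Lima, Tunis, Quito]
Visit Lima; enqueue Porto, Lagos, Bern → queue [Tunis, Quito, Porto, Lagos, Bern]
Visit Tunis; enqueue Seoul → queue [Quito, Porto, Lagos, Bern, Seoul]
Visit Quito → queue [Porto, Lagos, Bern, Seoul]
Visit Porto; enqueue Oslo, Milan, Manila → queue [Lagos, Bern, Seoul, Oslo, Milan, Manila]
Visit Lagos; enqueue Cairo → queue [Bern, Seoul, Oslo, Milan, Manila, Cairo]
Visit Bern → queue [Seoul, Oslo, Milan, Manila, Cairo]
Visit Seoul; enqueue Paris, Hanoi → queue [Oslo, Milan, Manila, Cairo, Paris, Hanoi]
Visit Oslo → queue [Milan, Manila, Cairo, Paris, Hanoi]
Visit Milan → queue [Manila, Cairo, Paris, Hanoi]
Visit Manila → queue [Cairo, Paris, Hanoi]
Visit Cairo → queue [Paris, Hanoi]
Visit Paris → queue [Hanoi]
Visit Hanoi → queue []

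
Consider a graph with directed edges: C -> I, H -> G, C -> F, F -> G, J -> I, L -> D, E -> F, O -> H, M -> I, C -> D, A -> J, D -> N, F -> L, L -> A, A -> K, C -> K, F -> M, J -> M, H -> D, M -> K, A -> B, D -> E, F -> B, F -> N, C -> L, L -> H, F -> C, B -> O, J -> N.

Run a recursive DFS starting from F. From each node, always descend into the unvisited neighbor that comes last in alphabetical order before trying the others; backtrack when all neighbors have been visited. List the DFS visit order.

F, N, M, K, I, L, H, G, D, E, A, J, B, O, C

Visit F
F → N
F → M
M → K
M → I
F → L
L → H
H → G
H → D
D → E
L → A
A → J
A → B
B → O
F → C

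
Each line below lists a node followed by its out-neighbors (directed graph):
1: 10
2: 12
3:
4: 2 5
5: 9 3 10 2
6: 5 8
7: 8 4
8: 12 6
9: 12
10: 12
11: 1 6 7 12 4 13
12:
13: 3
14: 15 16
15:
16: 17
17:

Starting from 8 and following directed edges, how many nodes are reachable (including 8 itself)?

BFS from 8 visits: 8, 12, 6, 5, 9, 3, 10, 2
Reachable nodes: 8 of 17 total.

8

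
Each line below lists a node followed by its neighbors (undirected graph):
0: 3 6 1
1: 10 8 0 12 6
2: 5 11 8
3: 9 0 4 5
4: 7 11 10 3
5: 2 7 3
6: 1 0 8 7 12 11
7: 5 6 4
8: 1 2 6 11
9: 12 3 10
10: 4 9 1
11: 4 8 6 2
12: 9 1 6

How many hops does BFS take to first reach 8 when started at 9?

3

Level 0: 9
Level 1: 3, 10, 12
Level 2: 0, 1, 4, 5, 6
Level 3: 2, 7, 8, 11
8 first appears at level 3.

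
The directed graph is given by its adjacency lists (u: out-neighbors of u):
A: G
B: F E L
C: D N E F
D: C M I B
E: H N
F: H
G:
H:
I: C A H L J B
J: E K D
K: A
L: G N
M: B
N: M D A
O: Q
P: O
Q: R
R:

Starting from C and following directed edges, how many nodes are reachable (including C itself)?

BFS from C visits: C, D, E, F, N, B, I, M, H, A, L, J, G, K
Reachable nodes: 14 of 18 total.

14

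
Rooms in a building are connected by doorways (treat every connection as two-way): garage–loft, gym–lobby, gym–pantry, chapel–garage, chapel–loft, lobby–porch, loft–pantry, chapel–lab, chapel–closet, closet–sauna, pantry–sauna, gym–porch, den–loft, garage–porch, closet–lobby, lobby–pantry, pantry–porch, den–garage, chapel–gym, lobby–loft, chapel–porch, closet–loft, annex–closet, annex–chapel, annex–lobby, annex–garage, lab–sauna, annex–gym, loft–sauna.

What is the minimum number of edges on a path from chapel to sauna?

2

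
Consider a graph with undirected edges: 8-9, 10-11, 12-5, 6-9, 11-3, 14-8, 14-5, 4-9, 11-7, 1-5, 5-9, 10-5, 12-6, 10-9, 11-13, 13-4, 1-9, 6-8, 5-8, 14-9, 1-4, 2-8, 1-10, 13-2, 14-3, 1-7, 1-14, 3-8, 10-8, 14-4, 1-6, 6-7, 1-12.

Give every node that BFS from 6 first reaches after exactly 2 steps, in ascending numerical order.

Level 0: 6
Level 1: 1, 7, 8, 9, 12
Level 2: 2, 3, 4, 5, 10, 11, 14
Level 3: 13

2, 3, 4, 5, 10, 11, 14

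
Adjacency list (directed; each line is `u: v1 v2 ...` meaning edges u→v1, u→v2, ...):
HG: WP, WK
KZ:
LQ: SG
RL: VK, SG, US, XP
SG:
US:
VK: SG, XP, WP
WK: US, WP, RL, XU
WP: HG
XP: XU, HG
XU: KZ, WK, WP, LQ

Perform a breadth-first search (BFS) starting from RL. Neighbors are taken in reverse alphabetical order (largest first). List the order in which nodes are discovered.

Visit RL; enqueue XP, VK, US, SG → queue [XP, VK, US, SG]
Visit XP; enqueue XU, HG → queue [VK, US, SG, XU, HG]
Visit VK; enqueue WP → queue [US, SG, XU, HG, WP]
Visit US → queue [SG, XU, HG, WP]
Visit SG → queue [XU, HG, WP]
Visit XU; enqueue WK, LQ, KZ → queue [HG, WP, WK, LQ, KZ]
Visit HG → queue [WP, WK, LQ, KZ]
Visit WP → queue [WK, LQ, KZ]
Visit WK → queue [LQ, KZ]
Visit LQ → queue [KZ]
Visit KZ → queue []

RL → XP → VK → US → SG → XU → HG → WP → WK → LQ → KZ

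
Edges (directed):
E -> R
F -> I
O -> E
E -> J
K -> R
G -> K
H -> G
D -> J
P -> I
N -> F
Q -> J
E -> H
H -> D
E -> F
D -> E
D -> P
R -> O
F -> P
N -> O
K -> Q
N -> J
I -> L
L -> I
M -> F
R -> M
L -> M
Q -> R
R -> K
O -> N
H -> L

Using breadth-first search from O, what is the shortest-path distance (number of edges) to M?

3

Level 0: O
Level 1: E, N
Level 2: F, H, J, R
Level 3: D, G, I, K, L, M, P
Level 4: Q
M first appears at level 3.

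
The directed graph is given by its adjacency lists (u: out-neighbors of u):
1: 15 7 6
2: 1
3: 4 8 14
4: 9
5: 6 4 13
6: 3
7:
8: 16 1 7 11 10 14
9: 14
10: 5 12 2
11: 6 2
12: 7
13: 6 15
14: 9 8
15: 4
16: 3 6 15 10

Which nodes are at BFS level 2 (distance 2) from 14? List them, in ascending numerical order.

1, 7, 10, 11, 16

Level 0: 14
Level 1: 8, 9
Level 2: 1, 7, 10, 11, 16
Level 3: 2, 3, 5, 6, 12, 15
Level 4: 4, 13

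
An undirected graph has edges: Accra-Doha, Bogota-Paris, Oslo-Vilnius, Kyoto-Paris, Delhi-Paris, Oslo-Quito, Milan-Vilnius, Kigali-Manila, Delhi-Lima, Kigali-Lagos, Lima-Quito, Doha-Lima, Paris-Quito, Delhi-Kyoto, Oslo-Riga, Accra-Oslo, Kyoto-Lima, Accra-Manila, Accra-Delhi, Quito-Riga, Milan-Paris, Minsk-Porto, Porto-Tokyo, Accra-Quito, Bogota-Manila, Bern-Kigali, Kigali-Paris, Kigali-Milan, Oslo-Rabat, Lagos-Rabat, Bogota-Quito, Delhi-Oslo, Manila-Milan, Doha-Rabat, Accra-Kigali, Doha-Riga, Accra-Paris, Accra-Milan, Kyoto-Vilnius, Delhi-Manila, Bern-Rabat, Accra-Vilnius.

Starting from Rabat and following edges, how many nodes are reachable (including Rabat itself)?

17

BFS from Rabat visits: Rabat, Oslo, Lagos, Doha, Bern, Vilnius, Riga, Quito, Delhi, Accra, Kigali, Lima, Milan, Kyoto, Paris, Bogota, Manila
Reachable nodes: 17 of 20 total.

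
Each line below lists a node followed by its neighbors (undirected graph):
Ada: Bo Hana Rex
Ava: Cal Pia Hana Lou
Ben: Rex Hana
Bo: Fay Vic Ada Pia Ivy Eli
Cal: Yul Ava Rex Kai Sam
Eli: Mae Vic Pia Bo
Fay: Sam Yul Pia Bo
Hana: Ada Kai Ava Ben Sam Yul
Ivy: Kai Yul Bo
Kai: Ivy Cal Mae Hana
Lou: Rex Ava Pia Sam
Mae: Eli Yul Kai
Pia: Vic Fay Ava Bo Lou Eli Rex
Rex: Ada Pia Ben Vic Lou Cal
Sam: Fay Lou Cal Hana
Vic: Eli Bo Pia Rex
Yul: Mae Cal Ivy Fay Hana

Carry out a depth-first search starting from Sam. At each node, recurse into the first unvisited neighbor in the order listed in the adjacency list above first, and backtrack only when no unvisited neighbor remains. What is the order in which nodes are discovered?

Sam -> Fay -> Yul -> Mae -> Eli -> Vic -> Bo -> Ada -> Hana -> Kai -> Ivy -> Cal -> Ava -> Pia -> Lou -> Rex -> Ben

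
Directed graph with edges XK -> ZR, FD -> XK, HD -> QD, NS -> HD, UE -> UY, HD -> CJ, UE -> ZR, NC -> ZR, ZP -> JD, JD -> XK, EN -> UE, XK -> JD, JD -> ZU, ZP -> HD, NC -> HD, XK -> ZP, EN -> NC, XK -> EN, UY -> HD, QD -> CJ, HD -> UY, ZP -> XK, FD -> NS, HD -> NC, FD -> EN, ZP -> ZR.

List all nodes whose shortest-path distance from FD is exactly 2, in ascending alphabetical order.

Level 0: FD
Level 1: EN, NS, XK
Level 2: HD, JD, NC, UE, ZP, ZR
Level 3: CJ, QD, UY, ZU

HD, JD, NC, UE, ZP, ZR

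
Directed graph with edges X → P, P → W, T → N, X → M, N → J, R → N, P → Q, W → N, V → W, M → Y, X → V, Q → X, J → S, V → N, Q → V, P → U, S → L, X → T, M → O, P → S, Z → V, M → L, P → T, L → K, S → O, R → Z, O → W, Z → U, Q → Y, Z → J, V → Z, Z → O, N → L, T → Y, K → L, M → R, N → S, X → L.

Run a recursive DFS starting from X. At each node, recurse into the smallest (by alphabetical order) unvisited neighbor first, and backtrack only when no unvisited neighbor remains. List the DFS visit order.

X, L, K, M, O, W, N, J, S, R, Z, U, V, Y, P, Q, T

Visit X
X → L
L → K
X → M
M → O
O → W
W → N
N → J
J → S
M → R
R → Z
Z → U
Z → V
M → Y
X → P
P → Q
P → T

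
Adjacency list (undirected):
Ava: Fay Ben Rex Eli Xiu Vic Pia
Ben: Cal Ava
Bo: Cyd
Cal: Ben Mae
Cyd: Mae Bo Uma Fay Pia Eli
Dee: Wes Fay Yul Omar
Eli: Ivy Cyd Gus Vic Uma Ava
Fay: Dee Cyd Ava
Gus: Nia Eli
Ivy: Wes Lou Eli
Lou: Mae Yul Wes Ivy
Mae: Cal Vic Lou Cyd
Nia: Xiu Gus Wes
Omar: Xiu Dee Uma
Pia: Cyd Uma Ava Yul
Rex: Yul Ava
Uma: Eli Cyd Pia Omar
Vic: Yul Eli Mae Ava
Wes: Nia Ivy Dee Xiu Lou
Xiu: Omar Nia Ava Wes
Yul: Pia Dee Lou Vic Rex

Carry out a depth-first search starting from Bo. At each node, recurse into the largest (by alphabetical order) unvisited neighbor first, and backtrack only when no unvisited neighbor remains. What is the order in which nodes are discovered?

Visit Bo
Bo → Cyd
Cyd → Uma
Uma → Pia
Pia → Yul
Yul → Vic
Vic → Mae
Mae → Lou
Lou → Wes
Wes → Xiu
Xiu → Omar
Omar → Dee
Dee → Fay
Fay → Ava
Ava → Rex
Ava → Eli
Eli → Ivy
Eli → Gus
Gus → Nia
Ava → Ben
Ben → Cal

Bo -> Cyd -> Uma -> Pia -> Yul -> Vic -> Mae -> Lou -> Wes -> Xiu -> Omar -> Dee -> Fay -> Ava -> Rex -> Eli -> Ivy -> Gus -> Nia -> Ben -> Cal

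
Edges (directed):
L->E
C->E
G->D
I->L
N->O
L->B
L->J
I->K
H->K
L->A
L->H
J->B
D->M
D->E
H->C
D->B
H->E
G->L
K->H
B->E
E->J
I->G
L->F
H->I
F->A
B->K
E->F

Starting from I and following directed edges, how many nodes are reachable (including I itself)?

BFS from I visits: I, G, K, L, D, H, A, B, E, F, J, M, C
Reachable nodes: 13 of 15 total.

13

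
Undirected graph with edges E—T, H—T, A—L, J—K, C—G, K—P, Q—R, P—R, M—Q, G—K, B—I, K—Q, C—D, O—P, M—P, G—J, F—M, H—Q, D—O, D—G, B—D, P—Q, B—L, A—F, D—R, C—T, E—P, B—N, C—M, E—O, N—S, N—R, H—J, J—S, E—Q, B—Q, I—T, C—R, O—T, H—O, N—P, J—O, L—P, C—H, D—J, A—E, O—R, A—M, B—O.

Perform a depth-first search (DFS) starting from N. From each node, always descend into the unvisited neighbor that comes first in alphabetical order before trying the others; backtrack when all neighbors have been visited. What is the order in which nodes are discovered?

Visit N
N → B
B → D
D → C
C → G
G → J
J → H
H → O
O → E
E → A
A → F
F → M
M → P
P → K
K → Q
Q → R
P → L
E → T
T → I
J → S

N, B, D, C, G, J, H, O, E, A, F, M, P, K, Q, R, L, T, I, S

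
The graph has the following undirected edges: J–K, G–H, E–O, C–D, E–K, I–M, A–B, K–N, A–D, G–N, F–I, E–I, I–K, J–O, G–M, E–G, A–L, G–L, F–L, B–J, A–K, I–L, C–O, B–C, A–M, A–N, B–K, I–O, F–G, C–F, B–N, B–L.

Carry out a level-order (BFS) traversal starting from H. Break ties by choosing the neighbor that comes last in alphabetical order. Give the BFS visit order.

Visit H; enqueue G → queue [G]
Visit G; enqueue N, M, L, F, E → queue [N, M, L, F, E]
Visit N; enqueue K, B, A → queue [M, L, F, E, K, B, A]
Visit M; enqueue I → queue [L, F, E, K, B, A, I]
Visit L → queue [F, E, K, B, A, I]
Visit F; enqueue C → queue [E, K, B, A, I, C]
Visit E; enqueue O → queue [K, B, A, I, C, O]
Visit K; enqueue J → queue [B, A, I, C, O, J]
Visit B → queue [A, I, C, O, J]
Visit A; enqueue D → queue [I, C, O, J, D]
Visit I → queue [C, O, J, D]
Visit C → queue [O, J, D]
Visit O → queue [J, D]
Visit J → queue [D]
Visit D → queue []

H -> G -> N -> M -> L -> F -> E -> K -> B -> A -> I -> C -> O -> J -> D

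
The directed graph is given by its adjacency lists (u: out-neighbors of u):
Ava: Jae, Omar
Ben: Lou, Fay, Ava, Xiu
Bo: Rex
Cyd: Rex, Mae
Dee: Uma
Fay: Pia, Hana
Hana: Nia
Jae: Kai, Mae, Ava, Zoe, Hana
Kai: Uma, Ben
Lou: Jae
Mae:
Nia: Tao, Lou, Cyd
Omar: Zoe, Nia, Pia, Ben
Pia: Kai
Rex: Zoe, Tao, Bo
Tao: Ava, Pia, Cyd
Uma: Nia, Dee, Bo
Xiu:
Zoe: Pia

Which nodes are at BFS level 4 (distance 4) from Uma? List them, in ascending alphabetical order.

Level 0: Uma
Level 1: Bo, Dee, Nia
Level 2: Cyd, Lou, Rex, Tao
Level 3: Ava, Jae, Mae, Pia, Zoe
Level 4: Hana, Kai, Omar
Level 5: Ben
Level 6: Fay, Xiu

Hana, Kai, Omar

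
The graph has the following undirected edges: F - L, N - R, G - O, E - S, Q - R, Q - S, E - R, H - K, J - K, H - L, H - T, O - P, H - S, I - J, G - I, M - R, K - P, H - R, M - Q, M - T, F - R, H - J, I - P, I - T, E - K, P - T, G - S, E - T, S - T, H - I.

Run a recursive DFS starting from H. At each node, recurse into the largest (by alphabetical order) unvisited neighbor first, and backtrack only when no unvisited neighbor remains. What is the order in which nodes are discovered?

Visit H
H → T
T → S
S → Q
Q → R
R → N
R → M
R → F
F → L
R → E
E → K
K → P
P → O
O → G
G → I
I → J

H T S Q R N M F L E K P O G I J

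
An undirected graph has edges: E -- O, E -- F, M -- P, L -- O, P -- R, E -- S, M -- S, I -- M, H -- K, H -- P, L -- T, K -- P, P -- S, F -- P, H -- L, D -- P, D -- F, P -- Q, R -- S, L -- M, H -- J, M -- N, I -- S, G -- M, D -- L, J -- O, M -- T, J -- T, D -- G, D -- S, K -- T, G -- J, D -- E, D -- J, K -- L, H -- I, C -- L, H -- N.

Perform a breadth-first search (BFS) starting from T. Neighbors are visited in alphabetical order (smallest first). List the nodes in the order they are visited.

T J K L M D G H O P C I N S E F Q R

Visit T; enqueue J, K, L, M → queue [J, K, L, M]
Visit J; enqueue D, G, H, O → queue [K, L, M, D, G, H, O]
Visit K; enqueue P → queue [L, M, D, G, H, O, P]
Visit L; enqueue C → queue [M, D, G, H, O, P, C]
Visit M; enqueue I, N, S → queue [D, G, H, O, P, C, I, N, S]
Visit D; enqueue E, F → queue [G, H, O, P, C, I, N, S, E, F]
Visit G → queue [H, O, P, C, I, N, S, E, F]
Visit H → queue [O, P, C, I, N, S, E, F]
Visit O → queue [P, C, I, N, S, E, F]
Visit P; enqueue Q, R → queue [C, I, N, S, E, F, Q, R]
Visit C → queue [I, N, S, E, F, Q, R]
Visit I → queue [N, S, E, F, Q, R]
Visit N → queue [S, E, F, Q, R]
Visit S → queue [E, F, Q, R]
Visit E → queue [F, Q, R]
Visit F → queue [Q, R]
Visit Q → queue [R]
Visit R → queue []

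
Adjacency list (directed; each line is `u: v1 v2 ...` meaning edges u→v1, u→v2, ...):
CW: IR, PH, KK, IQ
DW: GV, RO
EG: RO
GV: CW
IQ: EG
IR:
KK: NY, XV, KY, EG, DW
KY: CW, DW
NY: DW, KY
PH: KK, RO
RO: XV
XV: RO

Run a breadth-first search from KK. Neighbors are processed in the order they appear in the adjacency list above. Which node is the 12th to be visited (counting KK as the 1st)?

Visit KK; enqueue NY, XV, KY, EG, DW → queue [NY, XV, KY, EG, DW]
Visit NY → queue [XV, KY, EG, DW]
Visit XV; enqueue RO → queue [KY, EG, DW, RO]
Visit KY; enqueue CW → queue [EG, DW, RO, CW]
Visit EG → queue [DW, RO, CW]
Visit DW; enqueue GV → queue [RO, CW, GV]
Visit RO → queue [CW, GV]
Visit CW; enqueue IR, PH, IQ → queue [GV, IR, PH, IQ]
Visit GV → queue [IR, PH, IQ]
Visit IR → queue [PH, IQ]
Visit PH → queue [IQ]
Visit IQ → queue []

Visit order: KK, NY, XV, KY, EG, DW, RO, CW, GV, IR, PH, IQ

IQ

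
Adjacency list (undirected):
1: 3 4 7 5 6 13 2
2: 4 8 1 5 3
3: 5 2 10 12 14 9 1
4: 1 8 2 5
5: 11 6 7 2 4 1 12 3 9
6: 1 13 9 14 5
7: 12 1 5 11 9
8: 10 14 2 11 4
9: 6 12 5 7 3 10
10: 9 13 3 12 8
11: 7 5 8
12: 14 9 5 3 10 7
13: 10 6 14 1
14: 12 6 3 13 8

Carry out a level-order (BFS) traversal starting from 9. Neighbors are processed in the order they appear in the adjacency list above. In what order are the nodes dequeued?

9 6 12 5 7 3 10 1 13 14 11 2 4 8

Visit 9; enqueue 6, 12, 5, 7, 3, 10 → queue [6, 12, 5, 7, 3, 10]
Visit 6; enqueue 1, 13, 14 → queue [12, 5, 7, 3, 10, 1, 13, 14]
Visit 12 → queue [5, 7, 3, 10, 1, 13, 14]
Visit 5; enqueue 11, 2, 4 → queue [7, 3, 10, 1, 13, 14, 11, 2, 4]
Visit 7 → queue [3, 10, 1, 13, 14, 11, 2, 4]
Visit 3 → queue [10, 1, 13, 14, 11, 2, 4]
Visit 10; enqueue 8 → queue [1, 13, 14, 11, 2, 4, 8]
Visit 1 → queue [13, 14, 11, 2, 4, 8]
Visit 13 → queue [14, 11, 2, 4, 8]
Visit 14 → queue [11, 2, 4, 8]
Visit 11 → queue [2, 4, 8]
Visit 2 → queue [4, 8]
Visit 4 → queue [8]
Visit 8 → queue []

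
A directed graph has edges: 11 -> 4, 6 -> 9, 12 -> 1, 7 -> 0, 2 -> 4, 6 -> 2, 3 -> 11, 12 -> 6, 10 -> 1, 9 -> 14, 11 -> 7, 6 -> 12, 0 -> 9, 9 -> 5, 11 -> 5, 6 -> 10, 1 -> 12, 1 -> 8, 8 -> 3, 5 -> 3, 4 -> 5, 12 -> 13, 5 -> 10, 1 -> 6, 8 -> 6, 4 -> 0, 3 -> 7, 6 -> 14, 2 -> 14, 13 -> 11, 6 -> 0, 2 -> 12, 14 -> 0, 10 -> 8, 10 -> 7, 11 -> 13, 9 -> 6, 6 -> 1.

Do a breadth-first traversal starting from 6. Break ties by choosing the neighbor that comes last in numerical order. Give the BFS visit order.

6 → 14 → 12 → 10 → 9 → 2 → 1 → 0 → 13 → 8 → 7 → 5 → 4 → 11 → 3

Visit 6; enqueue 14, 12, 10, 9, 2, 1, 0 → queue [14, 12, 10, 9, 2, 1, 0]
Visit 14 → queue [12, 10, 9, 2, 1, 0]
Visit 12; enqueue 13 → queue [10, 9, 2, 1, 0, 13]
Visit 10; enqueue 8, 7 → queue [9, 2, 1, 0, 13, 8, 7]
Visit 9; enqueue 5 → queue [2, 1, 0, 13, 8, 7, 5]
Visit 2; enqueue 4 → queue [1, 0, 13, 8, 7, 5, 4]
Visit 1 → queue [0, 13, 8, 7, 5, 4]
Visit 0 → queue [13, 8, 7, 5, 4]
Visit 13; enqueue 11 → queue [8, 7, 5, 4, 11]
Visit 8; enqueue 3 → queue [7, 5, 4, 11, 3]
Visit 7 → queue [5, 4, 11, 3]
Visit 5 → queue [4, 11, 3]
Visit 4 → queue [11, 3]
Visit 11 → queue [3]
Visit 3 → queue []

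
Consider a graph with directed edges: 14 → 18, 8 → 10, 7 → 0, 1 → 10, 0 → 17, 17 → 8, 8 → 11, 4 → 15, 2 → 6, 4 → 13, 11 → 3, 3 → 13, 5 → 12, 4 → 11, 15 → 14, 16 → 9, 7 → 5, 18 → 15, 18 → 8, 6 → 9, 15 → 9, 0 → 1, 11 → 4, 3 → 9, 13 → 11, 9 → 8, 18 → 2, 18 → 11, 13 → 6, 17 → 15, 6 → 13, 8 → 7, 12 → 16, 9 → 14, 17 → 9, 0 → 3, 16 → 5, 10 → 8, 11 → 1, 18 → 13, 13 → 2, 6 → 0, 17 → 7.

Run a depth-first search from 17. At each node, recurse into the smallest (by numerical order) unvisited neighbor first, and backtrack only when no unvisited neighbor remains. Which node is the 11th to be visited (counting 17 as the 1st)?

18

Visit 17
17 → 7
7 → 0
0 → 1
1 → 10
10 → 8
8 → 11
11 → 3
3 → 9
9 → 14
14 → 18
18 → 2
2 → 6
6 → 13
18 → 15
11 → 4
7 → 5
5 → 12
12 → 16

Visit order: 17, 7, 0, 1, 10, 8, 11, 3, 9, 14, 18, 2, 6, 13, 15, 4, 5, 12, 16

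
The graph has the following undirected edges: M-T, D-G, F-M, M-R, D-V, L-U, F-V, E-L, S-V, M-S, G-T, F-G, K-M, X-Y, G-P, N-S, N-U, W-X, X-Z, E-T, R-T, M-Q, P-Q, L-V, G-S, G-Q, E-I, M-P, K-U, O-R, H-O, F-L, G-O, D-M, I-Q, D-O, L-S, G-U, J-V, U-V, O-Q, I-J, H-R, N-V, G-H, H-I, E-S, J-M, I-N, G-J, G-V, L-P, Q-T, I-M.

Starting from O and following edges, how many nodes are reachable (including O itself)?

BFS from O visits: O, D, G, H, Q, R, M, V, F, J, P, S, T, U, I, K, L, N, E
Reachable nodes: 19 of 23 total.

19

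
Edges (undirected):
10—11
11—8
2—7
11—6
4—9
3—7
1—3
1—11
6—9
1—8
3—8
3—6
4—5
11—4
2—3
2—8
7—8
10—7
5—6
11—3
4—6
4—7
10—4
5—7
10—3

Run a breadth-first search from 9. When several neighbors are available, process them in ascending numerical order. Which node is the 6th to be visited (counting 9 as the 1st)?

Visit 9; enqueue 4, 6 → queue [4, 6]
Visit 4; enqueue 5, 7, 10, 11 → queue [6, 5, 7, 10, 11]
Visit 6; enqueue 3 → queue [5, 7, 10, 11, 3]
Visit 5 → queue [7, 10, 11, 3]
Visit 7; enqueue 2, 8 → queue [10, 11, 3, 2, 8]
Visit 10 → queue [11, 3, 2, 8]
Visit 11; enqueue 1 → queue [3, 2, 8, 1]
Visit 3 → queue [2, 8, 1]
Visit 2 → queue [8, 1]
Visit 8 → queue [1]
Visit 1 → queue []

Visit order: 9, 4, 6, 5, 7, 10, 11, 3, 2, 8, 1

10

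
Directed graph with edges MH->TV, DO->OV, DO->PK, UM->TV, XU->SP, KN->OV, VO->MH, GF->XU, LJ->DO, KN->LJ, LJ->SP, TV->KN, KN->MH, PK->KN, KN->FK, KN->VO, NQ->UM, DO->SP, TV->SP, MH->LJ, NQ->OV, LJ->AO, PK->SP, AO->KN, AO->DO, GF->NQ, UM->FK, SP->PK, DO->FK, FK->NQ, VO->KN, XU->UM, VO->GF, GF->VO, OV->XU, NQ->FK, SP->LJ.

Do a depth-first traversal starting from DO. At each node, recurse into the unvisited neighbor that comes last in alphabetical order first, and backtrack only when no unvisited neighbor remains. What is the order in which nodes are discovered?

DO, SP, PK, KN, VO, MH, TV, LJ, AO, GF, XU, UM, FK, NQ, OV

Visit DO
DO → SP
SP → PK
PK → KN
KN → VO
VO → MH
MH → TV
MH → LJ
LJ → AO
VO → GF
GF → XU
XU → UM
UM → FK
FK → NQ
NQ → OV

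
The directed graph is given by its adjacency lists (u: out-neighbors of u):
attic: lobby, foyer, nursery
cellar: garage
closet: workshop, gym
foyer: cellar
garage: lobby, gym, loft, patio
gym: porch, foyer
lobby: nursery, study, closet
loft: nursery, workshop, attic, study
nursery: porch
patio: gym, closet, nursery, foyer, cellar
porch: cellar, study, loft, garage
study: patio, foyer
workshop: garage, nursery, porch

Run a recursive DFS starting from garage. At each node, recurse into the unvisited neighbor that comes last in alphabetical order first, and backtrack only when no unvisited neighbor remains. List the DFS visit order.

garage → patio → nursery → porch → study → foyer → cellar → loft → workshop → attic → lobby → closet → gym

Visit garage
garage → patio
patio → nursery
nursery → porch
porch → study
study → foyer
foyer → cellar
porch → loft
loft → workshop
loft → attic
attic → lobby
lobby → closet
closet → gym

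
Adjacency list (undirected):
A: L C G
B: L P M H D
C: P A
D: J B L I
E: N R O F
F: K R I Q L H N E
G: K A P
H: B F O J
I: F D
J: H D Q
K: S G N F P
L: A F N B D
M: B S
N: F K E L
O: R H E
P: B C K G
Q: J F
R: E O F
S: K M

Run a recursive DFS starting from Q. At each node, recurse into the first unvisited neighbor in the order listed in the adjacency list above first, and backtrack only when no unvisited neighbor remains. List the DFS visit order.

Q, J, H, B, L, A, C, P, K, S, M, G, N, F, R, E, O, I, D

Visit Q
Q → J
J → H
H → B
B → L
L → A
A → C
C → P
P → K
K → S
S → M
K → G
K → N
N → F
F → R
R → E
E → O
F → I
I → D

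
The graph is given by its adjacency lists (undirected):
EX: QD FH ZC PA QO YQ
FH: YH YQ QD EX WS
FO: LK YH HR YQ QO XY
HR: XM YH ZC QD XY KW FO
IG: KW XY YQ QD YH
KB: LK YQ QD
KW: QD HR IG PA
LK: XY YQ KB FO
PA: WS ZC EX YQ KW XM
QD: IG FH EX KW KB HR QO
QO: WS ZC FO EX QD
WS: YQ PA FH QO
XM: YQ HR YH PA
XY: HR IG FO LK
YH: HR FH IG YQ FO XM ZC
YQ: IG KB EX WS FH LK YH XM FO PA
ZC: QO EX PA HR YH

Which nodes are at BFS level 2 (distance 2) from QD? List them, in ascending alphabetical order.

FO, LK, PA, WS, XM, XY, YH, YQ, ZC

Level 0: QD
Level 1: EX, FH, HR, IG, KB, KW, QO
Level 2: FO, LK, PA, WS, XM, XY, YH, YQ, ZC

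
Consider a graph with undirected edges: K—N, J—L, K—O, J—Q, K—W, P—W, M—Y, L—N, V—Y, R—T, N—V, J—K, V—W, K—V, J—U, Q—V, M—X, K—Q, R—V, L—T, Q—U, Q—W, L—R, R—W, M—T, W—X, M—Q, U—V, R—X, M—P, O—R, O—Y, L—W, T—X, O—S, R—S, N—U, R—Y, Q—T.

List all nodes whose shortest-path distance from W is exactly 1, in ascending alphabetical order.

K, L, P, Q, R, V, X

Level 0: W
Level 1: K, L, P, Q, R, V, X
Level 2: J, M, N, O, S, T, U, Y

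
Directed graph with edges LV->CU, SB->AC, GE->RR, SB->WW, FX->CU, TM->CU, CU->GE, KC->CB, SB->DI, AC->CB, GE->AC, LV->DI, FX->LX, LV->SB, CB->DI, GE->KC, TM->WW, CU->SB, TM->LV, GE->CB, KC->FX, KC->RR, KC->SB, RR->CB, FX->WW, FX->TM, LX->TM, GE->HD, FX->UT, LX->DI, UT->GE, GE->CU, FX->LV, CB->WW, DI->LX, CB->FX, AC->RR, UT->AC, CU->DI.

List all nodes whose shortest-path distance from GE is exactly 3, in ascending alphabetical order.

LV, LX, TM, UT

Level 0: GE
Level 1: AC, CB, CU, HD, KC, RR
Level 2: DI, FX, SB, WW
Level 3: LV, LX, TM, UT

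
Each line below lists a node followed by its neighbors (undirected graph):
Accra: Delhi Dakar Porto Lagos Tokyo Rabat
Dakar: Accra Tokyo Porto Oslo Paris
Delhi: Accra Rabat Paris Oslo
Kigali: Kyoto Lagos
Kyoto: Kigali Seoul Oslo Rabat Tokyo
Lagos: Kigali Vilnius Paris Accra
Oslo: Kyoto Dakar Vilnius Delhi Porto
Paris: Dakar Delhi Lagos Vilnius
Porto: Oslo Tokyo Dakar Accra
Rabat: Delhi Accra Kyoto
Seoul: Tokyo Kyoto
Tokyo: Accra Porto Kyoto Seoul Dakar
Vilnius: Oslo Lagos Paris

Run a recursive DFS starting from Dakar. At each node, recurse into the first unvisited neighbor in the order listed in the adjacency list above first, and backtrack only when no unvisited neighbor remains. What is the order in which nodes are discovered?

Dakar Accra Delhi Rabat Kyoto Kigali Lagos Vilnius Oslo Porto Tokyo Seoul Paris

Visit Dakar
Dakar → Accra
Accra → Delhi
Delhi → Rabat
Rabat → Kyoto
Kyoto → Kigali
Kigali → Lagos
Lagos → Vilnius
Vilnius → Oslo
Oslo → Porto
Porto → Tokyo
Tokyo → Seoul
Vilnius → Paris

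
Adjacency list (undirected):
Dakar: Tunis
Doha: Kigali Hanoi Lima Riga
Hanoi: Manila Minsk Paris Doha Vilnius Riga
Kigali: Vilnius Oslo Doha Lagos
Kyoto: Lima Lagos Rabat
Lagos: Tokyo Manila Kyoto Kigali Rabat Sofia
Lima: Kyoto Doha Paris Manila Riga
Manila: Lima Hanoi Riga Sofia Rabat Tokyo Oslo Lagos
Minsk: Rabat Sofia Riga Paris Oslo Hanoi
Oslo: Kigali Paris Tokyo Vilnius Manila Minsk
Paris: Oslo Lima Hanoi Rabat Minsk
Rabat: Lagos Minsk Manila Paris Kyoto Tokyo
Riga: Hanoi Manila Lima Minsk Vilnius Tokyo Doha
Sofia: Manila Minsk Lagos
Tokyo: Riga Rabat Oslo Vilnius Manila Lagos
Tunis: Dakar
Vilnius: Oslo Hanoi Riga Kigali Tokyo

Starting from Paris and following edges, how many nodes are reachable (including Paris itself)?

BFS from Paris visits: Paris, Oslo, Lima, Hanoi, Rabat, Minsk, Kigali, Tokyo, Vilnius, Manila, Kyoto, Doha, Riga, Lagos, Sofia
Reachable nodes: 15 of 17 total.

15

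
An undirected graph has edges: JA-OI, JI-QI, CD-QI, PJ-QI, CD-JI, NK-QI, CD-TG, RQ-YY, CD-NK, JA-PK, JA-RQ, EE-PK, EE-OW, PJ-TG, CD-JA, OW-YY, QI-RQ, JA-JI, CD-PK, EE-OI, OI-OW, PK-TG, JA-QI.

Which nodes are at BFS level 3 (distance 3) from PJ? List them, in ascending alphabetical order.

Level 0: PJ
Level 1: QI, TG
Level 2: CD, JA, JI, NK, PK, RQ
Level 3: EE, OI, YY
Level 4: OW

EE, OI, YY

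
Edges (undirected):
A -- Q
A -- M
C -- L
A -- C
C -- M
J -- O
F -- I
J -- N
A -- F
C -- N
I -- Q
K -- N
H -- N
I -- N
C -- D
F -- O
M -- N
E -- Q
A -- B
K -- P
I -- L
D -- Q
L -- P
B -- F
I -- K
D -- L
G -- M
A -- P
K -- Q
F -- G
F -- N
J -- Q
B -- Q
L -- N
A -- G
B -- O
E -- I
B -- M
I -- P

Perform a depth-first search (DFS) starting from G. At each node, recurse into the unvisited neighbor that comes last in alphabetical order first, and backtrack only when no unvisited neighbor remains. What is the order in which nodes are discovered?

G, M, N, L, P, K, Q, J, O, F, I, E, B, A, C, D, H

Visit G
G → M
M → N
N → L
L → P
P → K
K → Q
Q → J
J → O
O → F
F → I
I → E
F → B
B → A
A → C
C → D
N → H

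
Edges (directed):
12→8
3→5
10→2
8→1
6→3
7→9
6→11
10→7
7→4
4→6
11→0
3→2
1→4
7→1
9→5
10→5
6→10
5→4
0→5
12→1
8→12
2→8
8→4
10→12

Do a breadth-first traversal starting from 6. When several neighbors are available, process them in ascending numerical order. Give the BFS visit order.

6, 3, 10, 11, 2, 5, 7, 12, 0, 8, 4, 1, 9

Visit 6; enqueue 3, 10, 11 → queue [3, 10, 11]
Visit 3; enqueue 2, 5 → queue [10, 11, 2, 5]
Visit 10; enqueue 7, 12 → queue [11, 2, 5, 7, 12]
Visit 11; enqueue 0 → queue [2, 5, 7, 12, 0]
Visit 2; enqueue 8 → queue [5, 7, 12, 0, 8]
Visit 5; enqueue 4 → queue [7, 12, 0, 8, 4]
Visit 7; enqueue 1, 9 → queue [12, 0, 8, 4, 1, 9]
Visit 12 → queue [0, 8, 4, 1, 9]
Visit 0 → queue [8, 4, 1, 9]
Visit 8 → queue [4, 1, 9]
Visit 4 → queue [1, 9]
Visit 1 → queue [9]
Visit 9 → queue []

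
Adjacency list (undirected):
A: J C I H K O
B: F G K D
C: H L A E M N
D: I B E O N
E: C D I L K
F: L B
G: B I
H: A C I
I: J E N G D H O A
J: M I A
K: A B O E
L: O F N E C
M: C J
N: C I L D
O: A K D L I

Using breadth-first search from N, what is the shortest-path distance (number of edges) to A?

Level 0: N
Level 1: C, D, I, L
Level 2: A, B, E, F, G, H, J, M, O
Level 3: K
A first appears at level 2.

2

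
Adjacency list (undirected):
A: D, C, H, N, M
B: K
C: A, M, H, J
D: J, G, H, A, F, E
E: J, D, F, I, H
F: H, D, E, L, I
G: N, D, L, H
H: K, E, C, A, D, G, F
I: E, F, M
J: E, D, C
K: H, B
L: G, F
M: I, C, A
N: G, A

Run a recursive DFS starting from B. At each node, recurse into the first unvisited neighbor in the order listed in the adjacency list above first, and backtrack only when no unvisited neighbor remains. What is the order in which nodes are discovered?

Visit B
B → K
K → H
H → E
E → J
J → D
D → G
G → N
N → A
A → C
C → M
M → I
I → F
F → L

B -> K -> H -> E -> J -> D -> G -> N -> A -> C -> M -> I -> F -> L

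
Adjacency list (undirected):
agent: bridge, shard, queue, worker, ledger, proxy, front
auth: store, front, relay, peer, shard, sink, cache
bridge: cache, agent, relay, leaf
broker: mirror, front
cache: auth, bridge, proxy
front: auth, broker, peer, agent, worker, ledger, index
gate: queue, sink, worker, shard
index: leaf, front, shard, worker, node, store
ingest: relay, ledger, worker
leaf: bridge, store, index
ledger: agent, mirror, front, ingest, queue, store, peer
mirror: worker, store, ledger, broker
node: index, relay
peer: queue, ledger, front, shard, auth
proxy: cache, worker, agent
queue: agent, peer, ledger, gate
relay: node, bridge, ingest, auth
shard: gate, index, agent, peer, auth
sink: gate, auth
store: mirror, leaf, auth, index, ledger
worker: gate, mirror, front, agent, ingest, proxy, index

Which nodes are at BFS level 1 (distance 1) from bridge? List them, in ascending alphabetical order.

agent, cache, leaf, relay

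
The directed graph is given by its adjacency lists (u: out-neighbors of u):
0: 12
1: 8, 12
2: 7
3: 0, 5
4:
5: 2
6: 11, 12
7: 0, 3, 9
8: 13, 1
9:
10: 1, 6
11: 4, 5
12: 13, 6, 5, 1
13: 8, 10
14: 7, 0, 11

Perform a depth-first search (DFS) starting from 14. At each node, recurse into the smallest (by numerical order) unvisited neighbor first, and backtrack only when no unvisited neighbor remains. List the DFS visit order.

Visit 14
14 → 0
0 → 12
12 → 1
1 → 8
8 → 13
13 → 10
10 → 6
6 → 11
11 → 4
11 → 5
5 → 2
2 → 7
7 → 3
7 → 9

14 -> 0 -> 12 -> 1 -> 8 -> 13 -> 10 -> 6 -> 11 -> 4 -> 5 -> 2 -> 7 -> 3 -> 9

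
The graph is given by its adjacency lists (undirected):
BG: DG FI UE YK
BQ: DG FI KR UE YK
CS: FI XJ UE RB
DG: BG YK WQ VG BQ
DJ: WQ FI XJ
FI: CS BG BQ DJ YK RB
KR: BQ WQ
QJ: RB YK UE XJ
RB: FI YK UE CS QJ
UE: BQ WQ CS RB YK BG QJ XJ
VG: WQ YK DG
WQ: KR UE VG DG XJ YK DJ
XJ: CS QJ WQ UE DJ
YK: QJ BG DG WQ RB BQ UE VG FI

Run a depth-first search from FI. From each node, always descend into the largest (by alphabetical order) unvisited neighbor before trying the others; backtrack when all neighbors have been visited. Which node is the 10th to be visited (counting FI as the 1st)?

KR

Visit FI
FI → YK
YK → WQ
WQ → XJ
XJ → UE
UE → RB
RB → QJ
RB → CS
UE → BQ
BQ → KR
BQ → DG
DG → VG
DG → BG
XJ → DJ

Visit order: FI, YK, WQ, XJ, UE, RB, QJ, CS, BQ, KR, DG, VG, BG, DJ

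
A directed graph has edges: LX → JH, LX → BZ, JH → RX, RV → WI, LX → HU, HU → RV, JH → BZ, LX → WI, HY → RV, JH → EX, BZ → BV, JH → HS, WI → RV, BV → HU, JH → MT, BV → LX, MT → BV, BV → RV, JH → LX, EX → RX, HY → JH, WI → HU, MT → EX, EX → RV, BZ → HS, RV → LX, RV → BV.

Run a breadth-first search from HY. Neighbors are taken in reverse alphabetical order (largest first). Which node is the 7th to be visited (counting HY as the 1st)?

Visit HY; enqueue RV, JH → queue [RV, JH]
Visit RV; enqueue WI, LX, BV → queue [JH, WI, LX, BV]
Visit JH; enqueue RX, MT, HS, EX, BZ → queue [WI, LX, BV, RX, MT, HS, EX, BZ]
Visit WI; enqueue HU → queue [LX, BV, RX, MT, HS, EX, BZ, HU]
Visit LX → queue [BV, RX, MT, HS, EX, BZ, HU]
Visit BV → queue [RX, MT, HS, EX, BZ, HU]
Visit RX → queue [MT, HS, EX, BZ, HU]
Visit MT → queue [HS, EX, BZ, HU]
Visit HS → queue [EX, BZ, HU]
Visit EX → queue [BZ, HU]
Visit BZ → queue [HU]
Visit HU → queue []

Visit order: HY, RV, JH, WI, LX, BV, RX, MT, HS, EX, BZ, HU

RX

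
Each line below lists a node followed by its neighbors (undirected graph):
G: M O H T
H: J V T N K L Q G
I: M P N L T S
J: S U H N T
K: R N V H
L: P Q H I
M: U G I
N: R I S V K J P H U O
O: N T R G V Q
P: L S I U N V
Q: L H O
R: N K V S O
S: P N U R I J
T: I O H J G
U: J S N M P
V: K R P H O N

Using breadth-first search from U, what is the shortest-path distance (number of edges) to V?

Level 0: U
Level 1: J, M, N, P, S
Level 2: G, H, I, K, L, O, R, T, V
Level 3: Q
V first appears at level 2.

2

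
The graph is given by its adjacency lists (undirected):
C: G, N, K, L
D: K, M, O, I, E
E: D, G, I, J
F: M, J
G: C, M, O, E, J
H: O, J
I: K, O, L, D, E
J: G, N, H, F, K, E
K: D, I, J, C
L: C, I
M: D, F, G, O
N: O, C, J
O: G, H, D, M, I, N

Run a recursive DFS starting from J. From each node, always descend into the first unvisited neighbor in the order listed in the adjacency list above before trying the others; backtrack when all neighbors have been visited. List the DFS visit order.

J, G, C, N, O, H, D, K, I, L, E, M, F

Visit J
J → G
G → C
C → N
N → O
O → H
O → D
D → K
K → I
I → L
I → E
D → M
M → F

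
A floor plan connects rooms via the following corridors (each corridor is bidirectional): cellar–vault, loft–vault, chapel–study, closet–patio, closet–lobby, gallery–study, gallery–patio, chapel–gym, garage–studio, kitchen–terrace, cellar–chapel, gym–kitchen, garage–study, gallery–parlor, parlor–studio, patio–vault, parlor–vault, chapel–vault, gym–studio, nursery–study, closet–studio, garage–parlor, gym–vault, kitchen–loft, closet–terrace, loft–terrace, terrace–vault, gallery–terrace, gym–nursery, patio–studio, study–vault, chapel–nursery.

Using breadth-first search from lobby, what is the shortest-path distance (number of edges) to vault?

3

Level 0: lobby
Level 1: closet
Level 2: patio, studio, terrace
Level 3: gallery, garage, gym, kitchen, loft, parlor, vault
Level 4: cellar, chapel, nursery, study
vault first appears at level 3.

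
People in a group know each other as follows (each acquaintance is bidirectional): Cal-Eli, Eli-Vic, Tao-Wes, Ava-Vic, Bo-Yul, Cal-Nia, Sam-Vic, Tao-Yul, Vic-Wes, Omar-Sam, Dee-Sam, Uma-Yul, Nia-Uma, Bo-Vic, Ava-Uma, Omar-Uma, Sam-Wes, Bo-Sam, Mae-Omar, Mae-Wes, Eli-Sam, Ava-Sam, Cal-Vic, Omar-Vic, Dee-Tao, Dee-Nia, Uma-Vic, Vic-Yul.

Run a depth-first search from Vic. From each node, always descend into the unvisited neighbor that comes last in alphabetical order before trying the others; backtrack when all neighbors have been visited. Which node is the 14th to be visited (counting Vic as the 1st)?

Visit Vic
Vic → Yul
Yul → Uma
Uma → Omar
Omar → Sam
Sam → Wes
Wes → Tao
Tao → Dee
Dee → Nia
Nia → Cal
Cal → Eli
Wes → Mae
Sam → Bo
Sam → Ava

Visit order: Vic, Yul, Uma, Omar, Sam, Wes, Tao, Dee, Nia, Cal, Eli, Mae, Bo, Ava

Ava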